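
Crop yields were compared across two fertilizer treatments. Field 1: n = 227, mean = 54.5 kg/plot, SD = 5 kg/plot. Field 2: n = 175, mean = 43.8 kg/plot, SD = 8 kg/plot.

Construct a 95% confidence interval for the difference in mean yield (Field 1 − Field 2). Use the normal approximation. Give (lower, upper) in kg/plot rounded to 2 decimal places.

SE₁ = s₁/√n₁ = 5/√227 = 0.3319; SE₂ = 8/√175 = 0.6047.
Independent samples, unequal variances: SE_diff = √(SE₁² + SE₂²) = √(0.11015761 + 0.36566209) = 0.6898.
z* = 1.960, so margin of error = 1.960 × 0.6898 = 1.3520.
Difference in means = 54.5 − 43.8 = 10.7000.
10.7000 ± 1.3520 → (9.35, 12.05).

(9.35, 12.05)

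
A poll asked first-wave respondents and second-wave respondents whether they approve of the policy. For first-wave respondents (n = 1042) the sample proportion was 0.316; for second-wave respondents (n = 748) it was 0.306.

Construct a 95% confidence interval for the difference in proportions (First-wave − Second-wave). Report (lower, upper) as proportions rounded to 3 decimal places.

(-0.033, 0.053)

Each SE is √(p̂(1−p̂)/n): √(0.3160·0.6840/1042) = 0.01440 and √(0.3060·0.6940/748) = 0.01685.
SE(p̂₁ − p̂₂) = √(SE₁² + SE₂²) = √(0.00020736 + 0.0002839225) = 0.02216, since the two samples are independent.
At 95% confidence z* = 1.960; margin = 1.960 × 0.02216 = 0.04343.
The difference is 0.3160 − 0.3060 = 0.0100, so the interval is 0.0100 ± 0.04343 = (-0.033, 0.053).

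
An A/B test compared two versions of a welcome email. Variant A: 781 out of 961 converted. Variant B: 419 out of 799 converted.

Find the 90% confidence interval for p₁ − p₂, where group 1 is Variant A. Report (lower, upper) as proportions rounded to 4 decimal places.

Sample proportions: 781/961 = 0.8127, 419/799 = 0.5244.
Each SE is √(p̂(1−p̂)/n): √(0.8127·0.1873/961) = 0.01259 and √(0.5244·0.4756/799) = 0.01767.
SE(p̂₁ − p̂₂) = √(SE₁² + SE₂²) = √(0.0001585081 + 0.0003122289) = 0.02170, since the two samples are independent.
At 90% confidence z* = 1.645; margin = 1.645 × 0.02170 = 0.03570.
The difference is 0.8127 − 0.5244 = 0.2883, so the interval is 0.2883 ± 0.03570 = (0.2526, 0.3240).

(0.2526, 0.3240)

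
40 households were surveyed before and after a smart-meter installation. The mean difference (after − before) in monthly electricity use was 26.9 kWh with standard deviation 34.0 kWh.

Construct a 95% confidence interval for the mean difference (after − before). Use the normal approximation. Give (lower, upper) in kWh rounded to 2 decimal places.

This is a matched-pairs design, so SE = s_d/√n = 34.0/√40 = 5.3759.
Margin = 1.960 × 5.3759 = 10.5368; the interval is 26.9 ± 10.5368 = (16.36, 37.44).

(16.36, 37.44)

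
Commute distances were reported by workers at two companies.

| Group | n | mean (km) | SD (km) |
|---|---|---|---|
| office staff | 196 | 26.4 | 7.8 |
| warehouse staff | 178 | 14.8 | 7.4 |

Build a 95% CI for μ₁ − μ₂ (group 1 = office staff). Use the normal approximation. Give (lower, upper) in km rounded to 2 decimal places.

(10.06, 13.14)

Per-group SEs: s₁/√n₁ = 7.8/√196 = 0.5571, s₂/√n₂ = 7.4/√178 = 0.5547.
Unpooled SE of the difference: √(0.31036041 + 0.30769209) = 0.7862.
Margin of error = z* · SE = 1.960 × 0.7862 = 1.5410.
x̄₁ − x̄₂ = 26.4 − 14.8 = 11.6000.
CI: 11.6000 ± 1.5410 = (10.06, 13.14).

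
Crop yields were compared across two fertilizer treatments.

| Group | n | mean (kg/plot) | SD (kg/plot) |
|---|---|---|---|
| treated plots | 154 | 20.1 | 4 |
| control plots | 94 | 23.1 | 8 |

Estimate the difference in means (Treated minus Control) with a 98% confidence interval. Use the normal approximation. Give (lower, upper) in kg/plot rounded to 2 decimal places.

(-5.06, -0.94)

SE₁ = s₁/√n₁ = 4/√154 = 0.3223; SE₂ = 8/√94 = 0.8251.
Independent samples, unequal variances: SE_diff = √(SE₁² + SE₂²) = √(0.10387729 + 0.68079001) = 0.8858.
z* = 2.326, so margin of error = 2.326 × 0.8858 = 2.0604.
Difference in means = 20.1 − 23.1 = -3.0000.
-3.0000 ± 2.0604 → (-5.06, -0.94).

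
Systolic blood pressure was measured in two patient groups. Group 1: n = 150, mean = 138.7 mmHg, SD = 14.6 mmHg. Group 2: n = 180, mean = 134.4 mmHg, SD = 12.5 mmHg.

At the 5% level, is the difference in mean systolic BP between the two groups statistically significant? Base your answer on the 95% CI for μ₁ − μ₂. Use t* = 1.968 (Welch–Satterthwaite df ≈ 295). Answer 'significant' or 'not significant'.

Per-group SEs: s₁/√n₁ = 14.6/√150 = 1.1921, s₂/√n₂ = 12.5/√180 = 0.9317.
Unpooled SE of the difference: √(1.42110241 + 0.86806489) = 1.5130.
Margin of error = t* · SE = 1.968 × 1.5130 = 2.9776.
x̄₁ − x̄₂ = 138.7 − 134.4 = 4.3000.
CI: 4.3000 ± 2.9776 = (1.3224, 7.2776).
The interval (1.3224, 7.2776) does not contain 0, so the difference is significant.

significant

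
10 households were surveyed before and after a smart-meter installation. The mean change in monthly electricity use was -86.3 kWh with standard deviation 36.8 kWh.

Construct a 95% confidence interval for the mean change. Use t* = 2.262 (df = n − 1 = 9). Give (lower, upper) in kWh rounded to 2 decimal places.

Paired design: SE = s_d/√n = 36.8/√10 = 11.6372.
t* = 2.262; margin of error = 2.262 × 11.6372 = 26.3233.
-86.3 ± 26.3233 → (-112.62, -59.98).

(-112.62, -59.98)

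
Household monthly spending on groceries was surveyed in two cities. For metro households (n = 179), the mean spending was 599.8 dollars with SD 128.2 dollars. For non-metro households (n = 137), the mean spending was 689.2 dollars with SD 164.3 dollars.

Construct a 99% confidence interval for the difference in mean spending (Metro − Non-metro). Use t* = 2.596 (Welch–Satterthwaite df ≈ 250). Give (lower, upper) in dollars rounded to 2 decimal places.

SE₁ = s₁/√n₁ = 128.2/√179 = 9.5821; SE₂ = 164.3/√137 = 14.0371.
Independent samples, unequal variances: SE_diff = √(SE₁² + SE₂²) = √(91.81664041 + 197.04017641) = 16.9958.
t* = 2.596, so margin of error = 2.596 × 16.9958 = 44.1211.
Difference in means = 599.8 − 689.2 = -89.4000.
-89.4000 ± 44.1211 → (-133.52, -45.28).

(-133.52, -45.28)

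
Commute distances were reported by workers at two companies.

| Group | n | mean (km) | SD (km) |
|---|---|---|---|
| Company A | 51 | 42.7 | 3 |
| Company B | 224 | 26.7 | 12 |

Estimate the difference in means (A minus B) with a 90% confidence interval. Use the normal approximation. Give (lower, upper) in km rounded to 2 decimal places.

SE₁ = s₁/√n₁ = 3/√51 = 0.4201; SE₂ = 12/√224 = 0.8018.
Independent samples, unequal variances: SE_diff = √(SE₁² + SE₂²) = √(0.17648401 + 0.64288324) = 0.9052.
z* = 1.645, so margin of error = 1.645 × 0.9052 = 1.4891.
Difference in means = 42.7 − 26.7 = 16.0000.
16.0000 ± 1.4891 → (14.51, 17.49).

(14.51, 17.49)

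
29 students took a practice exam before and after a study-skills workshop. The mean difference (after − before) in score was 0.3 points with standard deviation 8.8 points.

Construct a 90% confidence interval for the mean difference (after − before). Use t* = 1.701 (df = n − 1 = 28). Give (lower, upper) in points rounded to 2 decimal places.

This is a matched-pairs design, so SE = s_d/√n = 8.8/√29 = 1.6341.
Margin = 1.701 × 1.6341 = 2.7796; the interval is 0.3 ± 2.7796 = (-2.48, 3.08).

(-2.48, 3.08)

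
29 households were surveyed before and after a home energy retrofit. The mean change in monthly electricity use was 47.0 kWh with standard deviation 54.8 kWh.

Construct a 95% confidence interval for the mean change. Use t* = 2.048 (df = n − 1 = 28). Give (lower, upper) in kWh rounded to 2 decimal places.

This is a matched-pairs design, so SE = s_d/√n = 54.8/√29 = 10.1761.
Margin = 2.048 × 10.1761 = 20.8407; the interval is 47.0 ± 20.8407 = (26.16, 67.84).

(26.16, 67.84)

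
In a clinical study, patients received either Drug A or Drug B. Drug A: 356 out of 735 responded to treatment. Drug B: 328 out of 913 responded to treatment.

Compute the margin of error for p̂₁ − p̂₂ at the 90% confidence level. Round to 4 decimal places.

0.0400

p̂₁ = 356/735 = 0.4844 and p̂₂ = 328/913 = 0.3593.
SE₁ = √(p̂₁(1−p̂₁)/n₁) = √(0.4844·0.5156/735) = 0.01843; SE₂ = √(0.3593·0.6407/913) = 0.01588.
Independent samples: SE of the difference = √(SE₁² + SE₂²) = √(0.0003396649 + 0.0002521744) = 0.02433.
z* for 90% confidence is 1.645, so the margin of error is 1.645 × 0.02433 = 0.04002.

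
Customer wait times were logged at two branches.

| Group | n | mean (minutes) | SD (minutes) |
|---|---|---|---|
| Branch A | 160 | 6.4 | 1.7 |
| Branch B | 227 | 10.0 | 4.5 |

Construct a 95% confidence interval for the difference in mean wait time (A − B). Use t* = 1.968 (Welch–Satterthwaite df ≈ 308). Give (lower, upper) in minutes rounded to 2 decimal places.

(-4.24, -2.96)

SE₁ = s₁/√n₁ = 1.7/√160 = 0.1344; SE₂ = 4.5/√227 = 0.2987.
Independent samples, unequal variances: SE_diff = √(SE₁² + SE₂²) = √(0.01806336 + 0.08922169) = 0.3275.
t* = 1.968, so margin of error = 1.968 × 0.3275 = 0.6445.
Difference in means = 6.4 − 10.0 = -3.6000.
-3.6000 ± 0.6445 → (-4.24, -2.96).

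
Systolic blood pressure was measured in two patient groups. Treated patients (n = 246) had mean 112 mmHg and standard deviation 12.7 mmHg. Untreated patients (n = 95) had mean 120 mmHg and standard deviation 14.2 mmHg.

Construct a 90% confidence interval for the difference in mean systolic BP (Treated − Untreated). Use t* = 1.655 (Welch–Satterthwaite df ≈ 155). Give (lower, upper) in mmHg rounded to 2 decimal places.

(-10.76, -5.24)

Standard errors of each mean: 12.7/√246 = 0.8097 and 14.2/√95 = 1.4569.
SE(x̄₁ − x̄₂) = √(0.8097² + 1.4569²) = 1.6668 for independent samples with unequal variances.
With t* = 1.655, the margin is 1.655 × 1.6668 = 2.7586.
x̄₁ − x̄₂ = 112 − 120 = -8.0000; the interval is -8.0000 ± 2.7586 = (-10.76, -5.24).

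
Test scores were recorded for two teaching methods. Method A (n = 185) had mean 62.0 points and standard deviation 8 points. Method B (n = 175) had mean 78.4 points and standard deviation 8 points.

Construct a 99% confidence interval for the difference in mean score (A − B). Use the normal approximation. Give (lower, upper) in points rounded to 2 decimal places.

(-18.57, -14.23)

Per-group SEs: s₁/√n₁ = 8/√185 = 0.5882, s₂/√n₂ = 8/√175 = 0.6047.
Unpooled SE of the difference: √(0.34597924 + 0.36566209) = 0.8436.
Margin of error = z* · SE = 2.576 × 0.8436 = 2.1731.
x̄₁ − x̄₂ = 62.0 − 78.4 = -16.4000.
CI: -16.4000 ± 2.1731 = (-18.57, -14.23).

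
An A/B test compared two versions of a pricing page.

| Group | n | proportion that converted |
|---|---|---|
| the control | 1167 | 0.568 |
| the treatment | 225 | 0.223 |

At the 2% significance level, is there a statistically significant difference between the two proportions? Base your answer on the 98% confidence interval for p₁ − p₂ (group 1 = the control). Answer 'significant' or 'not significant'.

significant

SE₁ = √(p̂₁(1−p̂₁)/n₁) = √(0.5680·0.4320/1167) = 0.01450; SE₂ = √(0.2230·0.7770/225) = 0.02775.
Independent samples: SE of the difference = √(SE₁² + SE₂²) = √(0.00021025 + 0.0007700625) = 0.03131.
z* for 98% confidence is 2.326, so the margin of error is 2.326 × 0.03131 = 0.07283.
Point estimate p̂₁ − p̂₂ = 0.5680 − 0.2230 = 0.3450.
0.3450 ± 0.07283 → (0.27217, 0.41783).
The interval (0.27217, 0.41783) does not contain 0, so the difference is significant.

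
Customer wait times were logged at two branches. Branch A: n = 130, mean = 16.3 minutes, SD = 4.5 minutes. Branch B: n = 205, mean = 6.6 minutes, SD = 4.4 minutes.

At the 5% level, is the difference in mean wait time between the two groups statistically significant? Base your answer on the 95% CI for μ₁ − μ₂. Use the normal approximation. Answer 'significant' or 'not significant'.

Per-group SEs: s₁/√n₁ = 4.5/√130 = 0.3947, s₂/√n₂ = 4.4/√205 = 0.3073.
Unpooled SE of the difference: √(0.15578809 + 0.09443329) = 0.5002.
Margin of error = z* · SE = 1.960 × 0.5002 = 0.9804.
x̄₁ − x̄₂ = 16.3 − 6.6 = 9.7000.
CI: 9.7000 ± 0.9804 = (8.7196, 10.6804).
The interval (8.7196, 10.6804) does not contain 0, so the difference is significant.

significant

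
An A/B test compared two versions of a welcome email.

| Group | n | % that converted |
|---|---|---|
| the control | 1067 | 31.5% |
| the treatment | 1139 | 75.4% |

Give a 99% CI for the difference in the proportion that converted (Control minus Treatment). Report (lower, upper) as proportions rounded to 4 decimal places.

Each SE is √(p̂(1−p̂)/n): √(0.3150·0.6850/1067) = 0.01422 and √(0.7540·0.2460/1139) = 0.01276.
SE(p̂₁ − p̂₂) = √(SE₁² + SE₂²) = √(0.0002022084 + 0.0001628176) = 0.01911, since the two samples are independent.
At 99% confidence z* = 2.576; margin = 2.576 × 0.01911 = 0.04923.
The difference is 0.3150 − 0.7540 = -0.4390, so the interval is -0.4390 ± 0.04923 = (-0.4882, -0.3898).

(-0.4882, -0.3898)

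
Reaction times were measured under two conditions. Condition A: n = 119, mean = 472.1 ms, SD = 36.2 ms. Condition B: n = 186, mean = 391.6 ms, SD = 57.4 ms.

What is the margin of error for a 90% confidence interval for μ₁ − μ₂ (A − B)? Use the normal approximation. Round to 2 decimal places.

Per-group SEs: s₁/√n₁ = 36.2/√119 = 3.3184, s₂/√n₂ = 57.4/√186 = 4.2088.
Unpooled SE of the difference: √(11.01177856 + 17.71399744) = 5.3596.
Margin of error = z* · SE = 1.645 × 5.3596 = 8.8165.

8.82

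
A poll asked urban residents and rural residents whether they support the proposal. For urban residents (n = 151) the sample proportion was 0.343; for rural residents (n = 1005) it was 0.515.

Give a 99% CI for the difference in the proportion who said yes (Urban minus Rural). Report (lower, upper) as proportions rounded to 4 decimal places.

The two standard errors are √(0.3430×0.6570/151) = 0.03863 and √(0.5150×0.4850/1005) = 0.01576.
Because the samples are independent, SE_diff = √(0.03863² + 0.01576²) = 0.04172.
Using z* = 2.576 for 99%, ME = 2.576 × 0.04172 = 0.10747.
p̂₁ − p̂₂ = -0.1720; interval -0.1720 ± 0.10747 gives (-0.2795, -0.0645).

(-0.2795, -0.0645)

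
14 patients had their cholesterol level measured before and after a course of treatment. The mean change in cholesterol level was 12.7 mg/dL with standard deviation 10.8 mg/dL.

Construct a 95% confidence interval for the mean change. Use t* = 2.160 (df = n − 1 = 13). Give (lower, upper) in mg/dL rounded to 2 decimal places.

This is a matched-pairs design, so SE = s_d/√n = 10.8/√14 = 2.8864.
Margin = 2.160 × 2.8864 = 6.2346; the interval is 12.7 ± 6.2346 = (6.47, 18.93).

(6.47, 18.93)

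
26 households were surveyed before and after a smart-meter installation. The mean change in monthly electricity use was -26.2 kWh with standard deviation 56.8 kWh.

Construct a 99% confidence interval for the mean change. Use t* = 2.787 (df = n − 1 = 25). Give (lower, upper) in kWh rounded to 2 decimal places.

This is a matched-pairs design, so SE = s_d/√n = 56.8/√26 = 11.1394.
Margin = 2.787 × 11.1394 = 31.0455; the interval is -26.2 ± 31.0455 = (-57.25, 4.85).

(-57.25, 4.85)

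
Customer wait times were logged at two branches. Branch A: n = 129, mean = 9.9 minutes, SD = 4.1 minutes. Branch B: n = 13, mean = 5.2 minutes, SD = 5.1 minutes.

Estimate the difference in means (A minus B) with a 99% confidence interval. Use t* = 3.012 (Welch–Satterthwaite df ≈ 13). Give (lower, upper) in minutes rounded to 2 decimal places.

Per-group SEs: s₁/√n₁ = 4.1/√129 = 0.3610, s₂/√n₂ = 5.1/√13 = 1.4145.
Unpooled SE of the difference: √(0.130321 + 2.00081025) = 1.4598.
Margin of error = t* · SE = 3.012 × 1.4598 = 4.3969.
x̄₁ − x̄₂ = 9.9 − 5.2 = 4.7000.
CI: 4.7000 ± 4.3969 = (0.30, 9.10).

(0.30, 9.10)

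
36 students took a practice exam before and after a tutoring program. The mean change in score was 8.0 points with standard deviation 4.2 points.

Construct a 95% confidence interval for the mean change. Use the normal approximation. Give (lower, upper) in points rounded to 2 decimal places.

This is a matched-pairs design, so SE = s_d/√n = 4.2/√36 = 0.7000.
Margin = 1.960 × 0.7000 = 1.3720; the interval is 8.0 ± 1.3720 = (6.63, 9.37).

(6.63, 9.37)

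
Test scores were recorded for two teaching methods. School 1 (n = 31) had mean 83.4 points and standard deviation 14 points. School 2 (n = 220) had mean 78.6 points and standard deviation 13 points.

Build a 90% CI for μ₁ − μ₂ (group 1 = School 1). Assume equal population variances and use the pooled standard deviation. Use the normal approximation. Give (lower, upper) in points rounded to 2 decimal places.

(0.66, 8.94)

Pooled variance s_p² = [30·14² + 219·13²] / (31+220−2) = 172.2530, so s_p = 13.1245.
SE_diff = s_p·√(1/n₁ + 1/n₂) = 13.1245·√(1/31 + 1/220) = 2.5178.
z* = 1.645; margin = 1.645 × 2.5178 = 4.1418.
Difference = 83.4 − 78.6 = 4.8000.
4.8000 ± 4.1418 → (0.66, 8.94).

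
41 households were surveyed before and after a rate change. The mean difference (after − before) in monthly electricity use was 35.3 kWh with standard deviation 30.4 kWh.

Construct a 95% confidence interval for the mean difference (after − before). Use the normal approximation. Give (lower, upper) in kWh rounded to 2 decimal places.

(25.99, 44.61)

This is a matched-pairs design, so SE = s_d/√n = 30.4/√41 = 4.7477.
Margin = 1.960 × 4.7477 = 9.3055; the interval is 35.3 ± 9.3055 = (25.99, 44.61).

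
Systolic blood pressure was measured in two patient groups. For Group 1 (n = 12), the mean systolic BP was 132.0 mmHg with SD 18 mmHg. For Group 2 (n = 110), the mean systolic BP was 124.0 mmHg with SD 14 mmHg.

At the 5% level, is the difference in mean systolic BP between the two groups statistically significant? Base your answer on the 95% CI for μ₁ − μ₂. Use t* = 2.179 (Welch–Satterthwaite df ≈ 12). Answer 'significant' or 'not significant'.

Standard errors of each mean: 18/√12 = 5.1962 and 14/√110 = 1.3348.
SE(x̄₁ − x̄₂) = √(5.1962² + 1.3348²) = 5.3649 for independent samples with unequal variances.
With t* = 2.179, the margin is 2.179 × 5.3649 = 11.6901.
x̄₁ − x̄₂ = 132.0 − 124.0 = 8.0000; the interval is 8.0000 ± 11.6901 = (-3.6901, 19.6901).
The interval (-3.6901, 19.6901) contains 0, so the difference is not significant.

not significant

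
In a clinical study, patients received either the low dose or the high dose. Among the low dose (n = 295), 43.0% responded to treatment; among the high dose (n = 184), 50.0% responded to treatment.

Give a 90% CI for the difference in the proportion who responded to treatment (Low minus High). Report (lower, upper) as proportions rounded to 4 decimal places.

(-0.1470, 0.0070)

Each SE is √(p̂(1−p̂)/n): √(0.4300·0.5700/295) = 0.02882 and √(0.5000·0.5000/184) = 0.03686.
SE(p̂₁ − p̂₂) = √(SE₁² + SE₂²) = √(0.0008305924 + 0.0013586596) = 0.04679, since the two samples are independent.
At 90% confidence z* = 1.645; margin = 1.645 × 0.04679 = 0.07697.
The difference is 0.4300 − 0.5000 = -0.0700, so the interval is -0.0700 ± 0.07697 = (-0.1470, 0.0070).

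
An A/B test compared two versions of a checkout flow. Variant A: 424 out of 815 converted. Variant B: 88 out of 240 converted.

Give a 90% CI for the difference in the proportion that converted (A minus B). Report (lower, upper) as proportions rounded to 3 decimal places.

p̂₁ = 424/815 = 0.5202 and p̂₂ = 88/240 = 0.3667.
SE₁ = √(p̂₁(1−p̂₁)/n₁) = √(0.5202·0.4798/815) = 0.01750; SE₂ = √(0.3667·0.6333/240) = 0.03111.
Independent samples: SE of the difference = √(SE₁² + SE₂²) = √(0.00030625 + 0.0009678321) = 0.03569.
z* for 90% confidence is 1.645, so the margin of error is 1.645 × 0.03569 = 0.05871.
Point estimate p̂₁ − p̂₂ = 0.5202 − 0.3667 = 0.1535.
0.1535 ± 0.05871 → (0.095, 0.212).

(0.095, 0.212)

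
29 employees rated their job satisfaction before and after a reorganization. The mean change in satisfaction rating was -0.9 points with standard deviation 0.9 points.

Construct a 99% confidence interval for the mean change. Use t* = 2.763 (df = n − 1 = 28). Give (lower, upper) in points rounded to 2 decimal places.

(-1.36, -0.44)

This is a matched-pairs design, so SE = s_d/√n = 0.9/√29 = 0.1671.
Margin = 2.763 × 0.1671 = 0.4617; the interval is -0.9 ± 0.4617 = (-1.36, -0.44).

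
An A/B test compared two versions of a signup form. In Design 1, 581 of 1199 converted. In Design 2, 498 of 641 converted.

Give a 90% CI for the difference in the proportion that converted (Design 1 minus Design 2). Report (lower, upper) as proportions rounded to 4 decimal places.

p̂₁ = 581/1199 = 0.4846 and p̂₂ = 498/641 = 0.7769.
SE₁ = √(p̂₁(1−p̂₁)/n₁) = √(0.4846·0.5154/1199) = 0.01443; SE₂ = √(0.7769·0.2231/641) = 0.01644.
Independent samples: SE of the difference = √(SE₁² + SE₂²) = √(0.0002082249 + 0.0002702736) = 0.02187.
z* for 90% confidence is 1.645, so the margin of error is 1.645 × 0.02187 = 0.03598.
Point estimate p̂₁ − p̂₂ = 0.4846 − 0.7769 = -0.2923.
-0.2923 ± 0.03598 → (-0.3283, -0.2563).

(-0.3283, -0.2563)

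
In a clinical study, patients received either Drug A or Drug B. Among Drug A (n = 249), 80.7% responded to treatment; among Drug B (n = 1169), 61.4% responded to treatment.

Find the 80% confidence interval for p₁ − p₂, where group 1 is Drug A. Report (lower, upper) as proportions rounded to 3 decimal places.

SE₁ = √(p̂₁(1−p̂₁)/n₁) = √(0.8070·0.1930/249) = 0.02501; SE₂ = √(0.6140·0.3860/1169) = 0.01424.
Independent samples: SE of the difference = √(SE₁² + SE₂²) = √(0.0006255001 + 0.0002027776) = 0.02878.
z* for 80% confidence is 1.282, so the margin of error is 1.282 × 0.02878 = 0.03690.
Point estimate p̂₁ − p̂₂ = 0.8070 − 0.6140 = 0.1930.
0.1930 ± 0.03690 → (0.156, 0.230).

(0.156, 0.230)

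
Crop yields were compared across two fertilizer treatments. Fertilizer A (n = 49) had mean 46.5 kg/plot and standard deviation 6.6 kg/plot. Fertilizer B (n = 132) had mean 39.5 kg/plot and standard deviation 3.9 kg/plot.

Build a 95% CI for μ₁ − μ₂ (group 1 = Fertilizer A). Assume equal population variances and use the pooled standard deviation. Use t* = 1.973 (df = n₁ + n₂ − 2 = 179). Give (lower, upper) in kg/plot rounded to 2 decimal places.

(5.42, 8.58)

s_p = √[((n₁−1)s₁² + (n₂−1)s₂²)/(n₁+n₂−2)] = √[(48·6.6² + 131·3.9²)/179] = 4.7762.
SE = 4.7762·√(1/49 + 1/132) = 0.7990.
With t* = 1.973, margin = 1.973 × 0.7990 = 1.5764.
x̄₁ − x̄₂ = 46.5 − 39.5 = 7.0000; interval 7.0000 ± 1.5764 = (5.42, 8.58).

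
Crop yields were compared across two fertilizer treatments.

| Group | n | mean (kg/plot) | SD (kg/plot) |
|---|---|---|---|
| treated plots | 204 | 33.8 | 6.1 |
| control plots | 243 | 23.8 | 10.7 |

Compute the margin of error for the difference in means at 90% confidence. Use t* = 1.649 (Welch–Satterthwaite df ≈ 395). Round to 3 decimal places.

1.333

Per-group SEs: s₁/√n₁ = 6.1/√204 = 0.4271, s₂/√n₂ = 10.7/√243 = 0.6864.
Unpooled SE of the difference: √(0.18241441 + 0.47114496) = 0.8084.
Margin of error = t* · SE = 1.649 × 0.8084 = 1.3331.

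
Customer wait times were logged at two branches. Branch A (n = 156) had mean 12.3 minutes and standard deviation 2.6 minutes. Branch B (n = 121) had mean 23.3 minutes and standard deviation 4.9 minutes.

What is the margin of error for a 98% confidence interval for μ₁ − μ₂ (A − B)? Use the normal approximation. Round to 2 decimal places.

Per-group SEs: s₁/√n₁ = 2.6/√156 = 0.2082, s₂/√n₂ = 4.9/√121 = 0.4455.
Unpooled SE of the difference: √(0.04334724 + 0.19847025) = 0.4917.
Margin of error = z* · SE = 2.326 × 0.4917 = 1.1437.

1.14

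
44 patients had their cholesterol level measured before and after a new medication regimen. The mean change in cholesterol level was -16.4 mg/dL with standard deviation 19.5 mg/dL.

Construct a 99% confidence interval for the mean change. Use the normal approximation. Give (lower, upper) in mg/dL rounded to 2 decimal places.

(-23.97, -8.83)

Paired design: SE = s_d/√n = 19.5/√44 = 2.9397.
z* = 2.576; margin of error = 2.576 × 2.9397 = 7.5727.
-16.4 ± 7.5727 → (-23.97, -8.83).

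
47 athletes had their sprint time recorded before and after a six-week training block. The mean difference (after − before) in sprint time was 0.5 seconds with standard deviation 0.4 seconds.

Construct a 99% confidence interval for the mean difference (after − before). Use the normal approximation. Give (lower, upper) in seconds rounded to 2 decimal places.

(0.35, 0.65)

This is a matched-pairs design, so SE = s_d/√n = 0.4/√47 = 0.0583.
Margin = 2.576 × 0.0583 = 0.1502; the interval is 0.5 ± 0.1502 = (0.35, 0.65).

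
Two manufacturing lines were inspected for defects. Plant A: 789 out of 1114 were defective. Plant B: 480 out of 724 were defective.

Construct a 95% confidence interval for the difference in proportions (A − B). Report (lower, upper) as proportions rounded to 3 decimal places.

First, p̂₁ = 789/1114 = 0.7083; p̂₂ = 480/724 = 0.6630.
The two standard errors are √(0.7083×0.2917/1114) = 0.01362 and √(0.6630×0.3370/724) = 0.01757.
Because the samples are independent, SE_diff = √(0.01362² + 0.01757²) = 0.02223.
Using z* = 1.960 for 95%, ME = 1.960 × 0.02223 = 0.04357.
p̂₁ − p̂₂ = 0.0453; interval 0.0453 ± 0.04357 gives (0.002, 0.089).

(0.002, 0.089)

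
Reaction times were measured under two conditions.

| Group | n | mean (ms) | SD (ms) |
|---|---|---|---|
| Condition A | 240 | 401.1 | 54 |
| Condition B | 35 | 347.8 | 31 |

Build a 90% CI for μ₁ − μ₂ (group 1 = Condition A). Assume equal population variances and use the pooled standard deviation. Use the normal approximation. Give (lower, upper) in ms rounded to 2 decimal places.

(37.91, 68.69)

Pooled variance s_p² = [239·54² + 34·31²] / (240+35−2) = 2672.5201, so s_p = 51.6964.
SE_diff = s_p·√(1/n₁ + 1/n₂) = 51.6964·√(1/240 + 1/35) = 9.3538.
z* = 1.645; margin = 1.645 × 9.3538 = 15.3870.
Difference = 401.1 − 347.8 = 53.3000.
53.3000 ± 15.3870 → (37.91, 68.69).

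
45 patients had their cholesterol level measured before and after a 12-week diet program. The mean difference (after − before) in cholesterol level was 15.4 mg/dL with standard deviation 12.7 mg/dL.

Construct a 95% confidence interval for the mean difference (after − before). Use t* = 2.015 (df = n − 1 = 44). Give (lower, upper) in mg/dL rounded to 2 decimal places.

Paired design: SE = s_d/√n = 12.7/√45 = 1.8932.
t* = 2.015; margin of error = 2.015 × 1.8932 = 3.8148.
15.4 ± 3.8148 → (11.59, 19.21).

(11.59, 19.21)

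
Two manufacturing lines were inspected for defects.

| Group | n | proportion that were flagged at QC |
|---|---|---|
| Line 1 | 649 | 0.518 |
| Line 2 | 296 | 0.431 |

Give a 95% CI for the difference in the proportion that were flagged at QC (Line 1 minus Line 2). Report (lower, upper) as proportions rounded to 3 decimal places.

Each SE is √(p̂(1−p̂)/n): √(0.5180·0.4820/649) = 0.01961 and √(0.4310·0.5690/296) = 0.02878.
SE(p̂₁ − p̂₂) = √(SE₁² + SE₂²) = √(0.0003845521 + 0.0008282884) = 0.03483, since the two samples are independent.
At 95% confidence z* = 1.960; margin = 1.960 × 0.03483 = 0.06827.
The difference is 0.5180 − 0.4310 = 0.0870, so the interval is 0.0870 ± 0.06827 = (0.019, 0.155).

(0.019, 0.155)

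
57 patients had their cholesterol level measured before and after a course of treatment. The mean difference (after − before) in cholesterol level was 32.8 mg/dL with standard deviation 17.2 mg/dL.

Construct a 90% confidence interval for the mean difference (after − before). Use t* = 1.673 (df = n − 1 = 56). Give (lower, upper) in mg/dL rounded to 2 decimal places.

Paired design: SE = s_d/√n = 17.2/√57 = 2.2782.
t* = 1.673; margin of error = 1.673 × 2.2782 = 3.8114.
32.8 ± 3.8114 → (28.99, 36.61).

(28.99, 36.61)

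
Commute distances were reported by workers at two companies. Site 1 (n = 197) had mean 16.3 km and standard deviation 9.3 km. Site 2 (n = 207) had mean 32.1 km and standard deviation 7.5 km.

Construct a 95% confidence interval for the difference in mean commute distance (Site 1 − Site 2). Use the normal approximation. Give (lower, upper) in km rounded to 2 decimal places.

(-17.45, -14.15)

SE₁ = s₁/√n₁ = 9.3/√197 = 0.6626; SE₂ = 7.5/√207 = 0.5213.
Independent samples, unequal variances: SE_diff = √(SE₁² + SE₂²) = √(0.43903876 + 0.27175369) = 0.8431.
z* = 1.960, so margin of error = 1.960 × 0.8431 = 1.6525.
Difference in means = 16.3 − 32.1 = -15.8000.
-15.8000 ± 1.6525 → (-17.45, -14.15).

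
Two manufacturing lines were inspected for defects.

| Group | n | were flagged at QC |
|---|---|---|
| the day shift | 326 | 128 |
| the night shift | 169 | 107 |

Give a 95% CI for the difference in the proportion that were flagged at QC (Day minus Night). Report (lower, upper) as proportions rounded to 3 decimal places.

p̂₁ = 128/326 = 0.3926 and p̂₂ = 107/169 = 0.6331.
SE₁ = √(p̂₁(1−p̂₁)/n₁) = √(0.3926·0.6074/326) = 0.02705; SE₂ = √(0.6331·0.3669/169) = 0.03707.
Independent samples: SE of the difference = √(SE₁² + SE₂²) = √(0.0007317025 + 0.0013741849) = 0.04589.
z* for 95% confidence is 1.960, so the margin of error is 1.960 × 0.04589 = 0.08994.
Point estimate p̂₁ − p̂₂ = 0.3926 − 0.6331 = -0.2405.
-0.2405 ± 0.08994 → (-0.330, -0.151).

(-0.330, -0.151)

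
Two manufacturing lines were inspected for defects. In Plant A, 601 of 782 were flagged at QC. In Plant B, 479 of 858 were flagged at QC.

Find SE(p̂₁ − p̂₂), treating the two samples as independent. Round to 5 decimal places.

0.02269

First, p̂₁ = 601/782 = 0.7685; p̂₂ = 479/858 = 0.5583.
The two standard errors are √(0.7685×0.2315/782) = 0.01508 and √(0.5583×0.4417/858) = 0.01695.
Because the samples are independent, SE_diff = √(0.01508² + 0.01695²) = 0.02269.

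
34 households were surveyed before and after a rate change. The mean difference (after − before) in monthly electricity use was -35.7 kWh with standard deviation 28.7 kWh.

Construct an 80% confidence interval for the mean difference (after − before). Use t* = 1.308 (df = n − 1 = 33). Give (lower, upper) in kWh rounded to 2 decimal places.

Paired design: SE = s_d/√n = 28.7/√34 = 4.9220.
t* = 1.308; margin of error = 1.308 × 4.9220 = 6.4380.
-35.7 ± 6.4380 → (-42.14, -29.26).

(-42.14, -29.26)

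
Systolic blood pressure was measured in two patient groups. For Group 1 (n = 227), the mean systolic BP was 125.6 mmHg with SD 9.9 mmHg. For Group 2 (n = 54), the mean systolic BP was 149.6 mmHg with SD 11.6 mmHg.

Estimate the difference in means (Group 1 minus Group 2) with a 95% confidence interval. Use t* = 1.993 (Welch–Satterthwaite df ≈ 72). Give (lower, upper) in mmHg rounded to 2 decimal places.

(-27.41, -20.59)

Standard errors of each mean: 9.9/√227 = 0.6571 and 11.6/√54 = 1.5786.
SE(x̄₁ − x̄₂) = √(0.6571² + 1.5786²) = 1.7099 for independent samples with unequal variances.
With t* = 1.993, the margin is 1.993 × 1.7099 = 3.4078.
x̄₁ − x̄₂ = 125.6 − 149.6 = -24.0000; the interval is -24.0000 ± 3.4078 = (-27.41, -20.59).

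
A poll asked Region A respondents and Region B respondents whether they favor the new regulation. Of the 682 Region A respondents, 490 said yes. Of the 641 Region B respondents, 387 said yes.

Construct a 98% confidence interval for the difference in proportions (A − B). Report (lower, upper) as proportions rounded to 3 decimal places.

(0.055, 0.175)

Sample proportions: 490/682 = 0.7185, 387/641 = 0.6037.
Each SE is √(p̂(1−p̂)/n): √(0.7185·0.2815/682) = 0.01722 and √(0.6037·0.3963/641) = 0.01932.
SE(p̂₁ − p̂₂) = √(SE₁² + SE₂²) = √(0.0002965284 + 0.0003732624) = 0.02588, since the two samples are independent.
At 98% confidence z* = 2.326; margin = 2.326 × 0.02588 = 0.06020.
The difference is 0.7185 − 0.6037 = 0.1148, so the interval is 0.1148 ± 0.06020 = (0.055, 0.175).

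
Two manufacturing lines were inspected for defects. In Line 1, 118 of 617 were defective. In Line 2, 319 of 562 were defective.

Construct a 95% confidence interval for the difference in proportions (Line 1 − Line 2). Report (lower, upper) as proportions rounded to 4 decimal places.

First, p̂₁ = 118/617 = 0.1912; p̂₂ = 319/562 = 0.5676.
The two standard errors are √(0.1912×0.8088/617) = 0.01583 and √(0.5676×0.4324/562) = 0.02090.
Because the samples are independent, SE_diff = √(0.01583² + 0.02090²) = 0.02622.
Using z* = 1.960 for 95%, ME = 1.960 × 0.02622 = 0.05139.
p̂₁ − p̂₂ = -0.3764; interval -0.3764 ± 0.05139 gives (-0.4278, -0.3250).

(-0.4278, -0.3250)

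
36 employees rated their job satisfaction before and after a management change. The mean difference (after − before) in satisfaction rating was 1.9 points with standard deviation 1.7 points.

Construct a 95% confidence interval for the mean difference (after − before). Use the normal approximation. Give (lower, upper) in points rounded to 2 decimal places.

Paired design: SE = s_d/√n = 1.7/√36 = 0.2833.
z* = 1.960; margin of error = 1.960 × 0.2833 = 0.5553.
1.9 ± 0.5553 → (1.34, 2.46).

(1.34, 2.46)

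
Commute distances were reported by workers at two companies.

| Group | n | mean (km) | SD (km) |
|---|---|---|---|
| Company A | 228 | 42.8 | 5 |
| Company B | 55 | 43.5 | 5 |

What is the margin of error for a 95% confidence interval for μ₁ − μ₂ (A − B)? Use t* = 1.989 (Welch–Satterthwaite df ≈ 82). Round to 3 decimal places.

1.494

SE₁ = s₁/√n₁ = 5/√228 = 0.3311; SE₂ = 5/√55 = 0.6742.
Independent samples, unequal variances: SE_diff = √(SE₁² + SE₂²) = √(0.10962721 + 0.45454564) = 0.7511.
t* = 1.989, so margin of error = 1.989 × 0.7511 = 1.4939.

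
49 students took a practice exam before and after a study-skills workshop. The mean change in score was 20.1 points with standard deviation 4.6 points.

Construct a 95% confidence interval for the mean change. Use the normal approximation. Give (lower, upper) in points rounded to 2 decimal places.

(18.81, 21.39)

This is a matched-pairs design, so SE = s_d/√n = 4.6/√49 = 0.6571.
Margin = 1.960 × 0.6571 = 1.2879; the interval is 20.1 ± 1.2879 = (18.81, 21.39).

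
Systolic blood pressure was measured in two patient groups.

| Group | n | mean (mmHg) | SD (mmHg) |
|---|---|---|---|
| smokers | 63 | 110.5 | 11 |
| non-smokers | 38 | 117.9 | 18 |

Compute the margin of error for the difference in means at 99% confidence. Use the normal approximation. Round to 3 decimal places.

8.326

SE₁ = s₁/√n₁ = 11/√63 = 1.3859; SE₂ = 18/√38 = 2.9200.
Independent samples, unequal variances: SE_diff = √(SE₁² + SE₂²) = √(1.92071881 + 8.5264) = 3.2322.
z* = 2.576, so margin of error = 2.576 × 3.2322 = 8.3261.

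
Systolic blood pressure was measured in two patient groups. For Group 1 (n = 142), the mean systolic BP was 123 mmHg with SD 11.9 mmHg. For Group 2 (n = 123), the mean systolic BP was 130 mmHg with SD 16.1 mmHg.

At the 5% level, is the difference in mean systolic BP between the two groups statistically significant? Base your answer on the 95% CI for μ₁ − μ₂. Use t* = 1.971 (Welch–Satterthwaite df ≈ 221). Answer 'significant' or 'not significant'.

SE₁ = s₁/√n₁ = 11.9/√142 = 0.9986; SE₂ = 16.1/√123 = 1.4517.
Independent samples, unequal variances: SE_diff = √(SE₁² + SE₂²) = √(0.99720196 + 2.10743289) = 1.7620.
t* = 1.971, so margin of error = 1.971 × 1.7620 = 3.4729.
Difference in means = 123 − 130 = -7.0000.
-7.0000 ± 3.4729 → (-10.4729, -3.5271).
The interval (-10.4729, -3.5271) does not contain 0, so the difference is significant.

significant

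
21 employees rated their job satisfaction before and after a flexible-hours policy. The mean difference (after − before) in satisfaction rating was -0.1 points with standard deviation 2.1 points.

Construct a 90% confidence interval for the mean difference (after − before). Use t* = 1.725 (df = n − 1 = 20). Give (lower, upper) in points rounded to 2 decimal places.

(-0.89, 0.69)

This is a matched-pairs design, so SE = s_d/√n = 2.1/√21 = 0.4583.
Margin = 1.725 × 0.4583 = 0.7906; the interval is -0.1 ± 0.7906 = (-0.89, 0.69).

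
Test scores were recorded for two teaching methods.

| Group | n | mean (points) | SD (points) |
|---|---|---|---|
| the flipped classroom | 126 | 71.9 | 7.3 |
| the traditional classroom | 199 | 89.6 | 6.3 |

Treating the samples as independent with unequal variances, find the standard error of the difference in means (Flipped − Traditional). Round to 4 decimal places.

SE₁ = s₁/√n₁ = 7.3/√126 = 0.6503; SE₂ = 6.3/√199 = 0.4466.
Independent samples, unequal variances: SE_diff = √(SE₁² + SE₂²) = √(0.42289009 + 0.19945156) = 0.7889.

0.7889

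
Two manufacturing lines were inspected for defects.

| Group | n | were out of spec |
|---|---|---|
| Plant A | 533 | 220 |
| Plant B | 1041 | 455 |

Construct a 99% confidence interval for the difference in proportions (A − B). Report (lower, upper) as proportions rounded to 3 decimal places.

Sample proportions: 220/533 = 0.4128, 455/1041 = 0.4371.
Each SE is √(p̂(1−p̂)/n): √(0.4128·0.5872/533) = 0.02133 and √(0.4371·0.5629/1041) = 0.01537.
SE(p̂₁ − p̂₂) = √(SE₁² + SE₂²) = √(0.0004549689 + 0.0002362369) = 0.02629, since the two samples are independent.
At 99% confidence z* = 2.576; margin = 2.576 × 0.02629 = 0.06772.
The difference is 0.4128 − 0.4371 = -0.0243, so the interval is -0.0243 ± 0.06772 = (-0.092, 0.043).

(-0.092, 0.043)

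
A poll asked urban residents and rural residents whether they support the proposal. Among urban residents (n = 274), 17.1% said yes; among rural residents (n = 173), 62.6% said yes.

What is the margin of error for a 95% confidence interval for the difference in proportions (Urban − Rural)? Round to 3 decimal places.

SE₁ = √(p̂₁(1−p̂₁)/n₁) = √(0.1710·0.8290/274) = 0.02275; SE₂ = √(0.6260·0.3740/173) = 0.03679.
Independent samples: SE of the difference = √(SE₁² + SE₂²) = √(0.0005175625 + 0.0013535041) = 0.04326.
z* for 95% confidence is 1.960, so the margin of error is 1.960 × 0.04326 = 0.08479.

0.085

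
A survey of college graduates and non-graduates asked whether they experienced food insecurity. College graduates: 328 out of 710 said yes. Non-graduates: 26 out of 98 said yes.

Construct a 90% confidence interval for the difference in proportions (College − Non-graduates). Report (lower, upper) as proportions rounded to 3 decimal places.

(0.117, 0.276)

Sample proportions: 328/710 = 0.4620, 26/98 = 0.2653.
Each SE is √(p̂(1−p̂)/n): √(0.4620·0.5380/710) = 0.01871 and √(0.2653·0.7347/98) = 0.04460.
SE(p̂₁ − p̂₂) = √(SE₁² + SE₂²) = √(0.0003500641 + 0.00198916) = 0.04837, since the two samples are independent.
At 90% confidence z* = 1.645; margin = 1.645 × 0.04837 = 0.07957.
The difference is 0.4620 − 0.2653 = 0.1967, so the interval is 0.1967 ± 0.07957 = (0.117, 0.276).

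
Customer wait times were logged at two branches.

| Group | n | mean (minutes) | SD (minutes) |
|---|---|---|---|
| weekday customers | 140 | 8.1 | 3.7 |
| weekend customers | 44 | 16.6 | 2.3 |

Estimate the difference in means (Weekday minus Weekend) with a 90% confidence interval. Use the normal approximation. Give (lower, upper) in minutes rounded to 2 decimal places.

(-9.27, -7.73)

Standard errors of each mean: 3.7/√140 = 0.3127 and 2.3/√44 = 0.3467.
SE(x̄₁ − x̄₂) = √(0.3127² + 0.3467²) = 0.4669 for independent samples with unequal variances.
With z* = 1.645, the margin is 1.645 × 0.4669 = 0.7681.
x̄₁ − x̄₂ = 8.1 − 16.6 = -8.5000; the interval is -8.5000 ± 0.7681 = (-9.27, -7.73).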